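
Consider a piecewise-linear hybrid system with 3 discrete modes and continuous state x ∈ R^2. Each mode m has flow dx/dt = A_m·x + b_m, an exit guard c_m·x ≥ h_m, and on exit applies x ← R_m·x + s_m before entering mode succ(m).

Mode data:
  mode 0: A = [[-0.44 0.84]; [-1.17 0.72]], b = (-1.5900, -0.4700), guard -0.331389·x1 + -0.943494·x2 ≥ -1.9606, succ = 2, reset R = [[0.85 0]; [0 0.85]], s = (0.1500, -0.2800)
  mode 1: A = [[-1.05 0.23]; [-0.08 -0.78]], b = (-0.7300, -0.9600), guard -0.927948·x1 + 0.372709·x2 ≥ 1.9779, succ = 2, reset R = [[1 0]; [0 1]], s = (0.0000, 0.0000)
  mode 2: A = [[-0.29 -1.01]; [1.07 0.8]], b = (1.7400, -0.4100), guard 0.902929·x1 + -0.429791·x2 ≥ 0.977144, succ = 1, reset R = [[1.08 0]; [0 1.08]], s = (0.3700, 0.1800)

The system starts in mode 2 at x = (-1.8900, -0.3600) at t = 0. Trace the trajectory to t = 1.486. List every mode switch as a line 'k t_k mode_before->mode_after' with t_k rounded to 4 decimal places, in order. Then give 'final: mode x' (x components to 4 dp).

Mode 2: guard c·x = 0.9771 hit at Δt = 0.6540 (t = 0.6540), x⁻ = (0.1919, -1.8703) → reset → x⁺ = (0.5773, -1.8400), jump to mode 1
Mode 1: flow for 0.8320 to horizon, guard not reached → x = (-0.3762, -1.5480)

1 0.6540 2->1
final: 1 -0.3762 -1.5480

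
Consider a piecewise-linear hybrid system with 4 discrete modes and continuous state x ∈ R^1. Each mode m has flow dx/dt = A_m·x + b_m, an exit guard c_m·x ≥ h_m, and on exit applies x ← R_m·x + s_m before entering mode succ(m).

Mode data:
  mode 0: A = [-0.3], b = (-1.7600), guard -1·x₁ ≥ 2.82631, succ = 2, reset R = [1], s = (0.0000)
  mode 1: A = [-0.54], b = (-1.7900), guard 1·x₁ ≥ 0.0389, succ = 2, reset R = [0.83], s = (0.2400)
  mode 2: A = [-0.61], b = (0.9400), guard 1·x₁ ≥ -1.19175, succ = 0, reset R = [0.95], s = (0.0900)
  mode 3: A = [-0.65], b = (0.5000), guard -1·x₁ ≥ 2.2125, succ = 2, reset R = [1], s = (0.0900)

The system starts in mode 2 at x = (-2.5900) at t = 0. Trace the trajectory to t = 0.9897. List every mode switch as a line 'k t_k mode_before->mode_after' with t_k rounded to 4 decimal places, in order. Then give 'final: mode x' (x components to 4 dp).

1 0.6774 2->0
final: 0 -1.4736

Mode 2: guard c·x = -1.1918 hit at Δt = 0.6774 (t = 0.6774), x⁻ = (-1.1918) → reset → x⁺ = (-1.0422), jump to mode 0
Mode 0: flow for 0.3123 to horizon, guard not reached → x = (-1.4736)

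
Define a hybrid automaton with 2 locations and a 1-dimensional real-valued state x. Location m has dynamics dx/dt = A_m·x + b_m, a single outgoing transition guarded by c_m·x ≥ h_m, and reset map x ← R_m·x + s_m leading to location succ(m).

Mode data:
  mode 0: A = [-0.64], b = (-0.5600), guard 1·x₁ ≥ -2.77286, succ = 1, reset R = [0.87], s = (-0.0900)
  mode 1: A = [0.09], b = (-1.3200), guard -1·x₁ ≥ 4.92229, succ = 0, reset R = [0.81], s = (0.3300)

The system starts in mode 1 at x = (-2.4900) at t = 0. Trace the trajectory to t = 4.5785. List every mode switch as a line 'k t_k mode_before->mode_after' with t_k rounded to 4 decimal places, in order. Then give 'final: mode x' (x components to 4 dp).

Mode 1: guard c·x = 4.9223 hit at Δt = 1.4731 (t = 1.4731), x⁻ = (-4.9223) → reset → x⁺ = (-3.6571), jump to mode 0
Mode 0: guard c·x = -2.7729 hit at Δt = 0.5976 (t = 2.0707), x⁻ = (-2.7729) → reset → x⁺ = (-2.5024), jump to mode 1
Mode 1: guard c·x = 4.9223 hit at Δt = 1.4651 (t = 3.5358), x⁻ = (-4.9223) → reset → x⁺ = (-3.6571), jump to mode 0
Mode 0: guard c·x = -2.7729 hit at Δt = 0.5976 (t = 4.1334), x⁻ = (-2.7729) → reset → x⁺ = (-2.5024), jump to mode 1
Mode 1: flow for 0.4451 to horizon, guard not reached → x = (-3.2042)

1 1.4731 1->0
2 2.0707 0->1
3 3.5358 1->0
4 4.1334 0->1
final: 1 -3.2042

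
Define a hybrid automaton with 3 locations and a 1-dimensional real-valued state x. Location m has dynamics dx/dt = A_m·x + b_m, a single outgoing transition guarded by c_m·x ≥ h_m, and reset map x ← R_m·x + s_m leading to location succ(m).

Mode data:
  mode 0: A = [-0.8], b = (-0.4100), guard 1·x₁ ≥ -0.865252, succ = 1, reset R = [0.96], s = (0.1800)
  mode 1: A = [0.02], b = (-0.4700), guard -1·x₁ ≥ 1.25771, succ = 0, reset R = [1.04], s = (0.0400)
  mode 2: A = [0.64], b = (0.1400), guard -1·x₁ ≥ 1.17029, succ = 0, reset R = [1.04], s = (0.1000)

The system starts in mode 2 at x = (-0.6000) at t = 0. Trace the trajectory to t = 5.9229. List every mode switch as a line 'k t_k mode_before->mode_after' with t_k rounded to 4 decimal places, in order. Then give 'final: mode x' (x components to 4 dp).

1 1.4291 2->0
2 2.1026 0->1
3 3.3439 1->0
4 4.2960 0->1
5 5.5373 1->0
final: 0 -1.0675

Mode 2: guard c·x = 1.1703 hit at Δt = 1.4291 (t = 1.4291), x⁻ = (-1.1703) → reset → x⁺ = (-1.1171), jump to mode 0
Mode 0: guard c·x = -0.8653 hit at Δt = 0.6735 (t = 2.1026), x⁻ = (-0.8653) → reset → x⁺ = (-0.6506), jump to mode 1
Mode 1: guard c·x = 1.2577 hit at Δt = 1.2413 (t = 3.3439), x⁻ = (-1.2577) → reset → x⁺ = (-1.2680), jump to mode 0
Mode 0: guard c·x = -0.8653 hit at Δt = 0.9520 (t = 4.2960), x⁻ = (-0.8653) → reset → x⁺ = (-0.6506), jump to mode 1
Mode 1: guard c·x = 1.2577 hit at Δt = 1.2413 (t = 5.5373), x⁻ = (-1.2577) → reset → x⁺ = (-1.2680), jump to mode 0
Mode 0: flow for 0.3856 to horizon, guard not reached → x = (-1.0675)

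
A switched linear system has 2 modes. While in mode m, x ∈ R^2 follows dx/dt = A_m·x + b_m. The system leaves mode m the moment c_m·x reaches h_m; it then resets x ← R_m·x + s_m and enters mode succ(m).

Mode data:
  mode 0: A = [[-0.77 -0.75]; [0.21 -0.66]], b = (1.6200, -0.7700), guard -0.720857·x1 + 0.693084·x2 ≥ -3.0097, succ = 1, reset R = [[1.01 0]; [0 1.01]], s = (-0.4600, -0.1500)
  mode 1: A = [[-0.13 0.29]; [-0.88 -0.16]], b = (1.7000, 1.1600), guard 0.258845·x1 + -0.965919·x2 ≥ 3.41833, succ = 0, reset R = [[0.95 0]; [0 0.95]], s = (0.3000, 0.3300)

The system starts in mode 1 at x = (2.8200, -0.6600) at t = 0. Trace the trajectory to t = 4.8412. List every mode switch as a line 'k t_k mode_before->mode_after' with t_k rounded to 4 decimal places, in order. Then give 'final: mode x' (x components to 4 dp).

1 1.1920 1->0
2 2.7019 0->1
3 3.7031 1->0
final: 0 3.6223 -0.9535

Mode 1: guard c·x = 3.4183 hit at Δt = 1.1920 (t = 1.1920), x⁻ = (3.7928, -2.5226) → reset → x⁺ = (3.9031, -2.0664), jump to mode 0
Mode 0: guard c·x = -3.0097 hit at Δt = 1.5099 (t = 2.7019), x⁻ = (3.4498, -0.7544) → reset → x⁺ = (3.0243, -0.9120), jump to mode 1
Mode 1: guard c·x = 3.4183 hit at Δt = 1.0012 (t = 3.7031), x⁻ = (3.7880, -2.5238) → reset → x⁺ = (3.8986, -2.0676), jump to mode 0
Mode 0: flow for 1.1381 to horizon, guard not reached → x = (3.6223, -0.9535)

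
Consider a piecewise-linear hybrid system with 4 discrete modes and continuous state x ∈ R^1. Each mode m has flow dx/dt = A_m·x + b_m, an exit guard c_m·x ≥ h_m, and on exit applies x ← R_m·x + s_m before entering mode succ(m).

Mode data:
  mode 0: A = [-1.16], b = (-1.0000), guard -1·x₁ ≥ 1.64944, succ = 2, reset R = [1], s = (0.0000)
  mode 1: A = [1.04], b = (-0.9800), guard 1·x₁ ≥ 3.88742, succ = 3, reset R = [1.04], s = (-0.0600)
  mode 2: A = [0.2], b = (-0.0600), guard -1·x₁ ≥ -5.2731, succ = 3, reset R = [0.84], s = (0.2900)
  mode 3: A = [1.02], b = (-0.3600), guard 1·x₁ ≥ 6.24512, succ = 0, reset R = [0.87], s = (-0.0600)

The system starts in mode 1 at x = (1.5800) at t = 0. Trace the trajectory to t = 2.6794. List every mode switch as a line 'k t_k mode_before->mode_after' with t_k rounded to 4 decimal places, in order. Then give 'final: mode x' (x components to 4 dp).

1 1.4712 1->3
2 1.9461 3->0
final: 0 1.8013

Mode 1: guard c·x = 3.8874 hit at Δt = 1.4712 (t = 1.4712), x⁻ = (3.8874) → reset → x⁺ = (3.9829), jump to mode 3
Mode 3: guard c·x = 6.2451 hit at Δt = 0.4749 (t = 1.9461), x⁻ = (6.2451) → reset → x⁺ = (5.3733), jump to mode 0
Mode 0: flow for 0.7333 to horizon, guard not reached → x = (1.8013)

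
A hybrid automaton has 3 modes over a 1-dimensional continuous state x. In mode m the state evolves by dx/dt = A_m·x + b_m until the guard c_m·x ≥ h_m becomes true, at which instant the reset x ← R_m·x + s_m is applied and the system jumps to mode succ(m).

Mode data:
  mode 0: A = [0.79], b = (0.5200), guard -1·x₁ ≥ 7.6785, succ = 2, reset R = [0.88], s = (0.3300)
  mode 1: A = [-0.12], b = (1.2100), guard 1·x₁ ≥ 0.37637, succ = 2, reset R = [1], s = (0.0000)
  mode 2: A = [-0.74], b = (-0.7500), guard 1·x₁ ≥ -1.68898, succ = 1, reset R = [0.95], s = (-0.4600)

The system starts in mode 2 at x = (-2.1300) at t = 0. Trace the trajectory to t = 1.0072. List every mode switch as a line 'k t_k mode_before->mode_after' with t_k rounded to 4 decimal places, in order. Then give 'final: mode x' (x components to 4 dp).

1 0.6791 2->1
final: 1 -1.5955

Mode 2: guard c·x = -1.6890 hit at Δt = 0.6791 (t = 0.6791), x⁻ = (-1.6890) → reset → x⁺ = (-2.0645), jump to mode 1
Mode 1: flow for 0.3281 to horizon, guard not reached → x = (-1.5955)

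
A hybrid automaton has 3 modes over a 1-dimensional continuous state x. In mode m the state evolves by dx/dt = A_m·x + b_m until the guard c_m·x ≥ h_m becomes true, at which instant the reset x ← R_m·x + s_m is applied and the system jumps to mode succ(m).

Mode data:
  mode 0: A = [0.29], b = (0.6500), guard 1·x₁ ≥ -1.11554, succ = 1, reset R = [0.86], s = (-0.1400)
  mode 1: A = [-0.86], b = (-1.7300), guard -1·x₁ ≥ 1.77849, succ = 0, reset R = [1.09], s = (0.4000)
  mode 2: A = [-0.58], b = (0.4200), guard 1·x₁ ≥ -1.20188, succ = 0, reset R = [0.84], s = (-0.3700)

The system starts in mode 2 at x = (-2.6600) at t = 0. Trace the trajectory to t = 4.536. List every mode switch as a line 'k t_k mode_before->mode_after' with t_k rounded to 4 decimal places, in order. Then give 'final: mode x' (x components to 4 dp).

Mode 2: guard c·x = -1.2019 hit at Δt = 0.9718 (t = 0.9718), x⁻ = (-1.2019) → reset → x⁺ = (-1.3796), jump to mode 0
Mode 0: guard c·x = -1.1155 hit at Δt = 0.9216 (t = 1.8934), x⁻ = (-1.1155) → reset → x⁺ = (-1.0994), jump to mode 1
Mode 1: guard c·x = 1.7785 hit at Δt = 1.5864 (t = 3.4798), x⁻ = (-1.7785) → reset → x⁺ = (-1.5386), jump to mode 0
Mode 0: flow for 1.0562 to horizon, guard not reached → x = (-1.2867)

1 0.9718 2->0
2 1.8934 0->1
3 3.4798 1->0
final: 0 -1.2867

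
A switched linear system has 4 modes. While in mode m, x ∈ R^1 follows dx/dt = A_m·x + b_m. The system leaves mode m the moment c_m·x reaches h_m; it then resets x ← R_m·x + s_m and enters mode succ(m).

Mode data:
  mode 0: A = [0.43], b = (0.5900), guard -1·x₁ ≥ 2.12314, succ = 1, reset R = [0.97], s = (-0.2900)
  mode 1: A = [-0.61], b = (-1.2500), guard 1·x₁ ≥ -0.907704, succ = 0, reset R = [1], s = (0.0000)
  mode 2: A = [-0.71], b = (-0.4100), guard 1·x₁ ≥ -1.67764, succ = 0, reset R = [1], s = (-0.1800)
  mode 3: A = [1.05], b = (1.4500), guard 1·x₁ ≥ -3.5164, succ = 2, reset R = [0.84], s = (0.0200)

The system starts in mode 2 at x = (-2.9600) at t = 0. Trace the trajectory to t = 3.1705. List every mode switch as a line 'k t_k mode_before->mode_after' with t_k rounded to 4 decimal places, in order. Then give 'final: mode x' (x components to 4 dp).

1 1.0883 2->0
2 2.1027 0->1
final: 1 -2.2057

Mode 2: guard c·x = -1.6776 hit at Δt = 1.0883 (t = 1.0883), x⁻ = (-1.6776) → reset → x⁺ = (-1.8576), jump to mode 0
Mode 0: guard c·x = 2.1231 hit at Δt = 1.0144 (t = 2.1027), x⁻ = (-2.1231) → reset → x⁺ = (-2.3494), jump to mode 1
Mode 1: flow for 1.0678 to horizon, guard not reached → x = (-2.2057)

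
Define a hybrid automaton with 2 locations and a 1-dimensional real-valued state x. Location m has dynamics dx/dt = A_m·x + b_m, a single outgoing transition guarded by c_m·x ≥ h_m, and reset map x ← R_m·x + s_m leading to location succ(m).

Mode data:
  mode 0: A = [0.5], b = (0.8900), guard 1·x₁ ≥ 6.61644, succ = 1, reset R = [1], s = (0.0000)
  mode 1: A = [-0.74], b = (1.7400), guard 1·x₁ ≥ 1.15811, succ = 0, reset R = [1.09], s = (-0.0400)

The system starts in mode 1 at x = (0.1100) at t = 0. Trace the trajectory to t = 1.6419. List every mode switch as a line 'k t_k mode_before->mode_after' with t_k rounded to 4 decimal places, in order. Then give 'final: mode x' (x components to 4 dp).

Mode 1: guard c·x = 1.1581 hit at Δt = 0.8519 (t = 0.8519), x⁻ = (1.1581) → reset → x⁺ = (1.2223), jump to mode 0
Mode 0: flow for 0.7900 to horizon, guard not reached → x = (2.6766)

1 0.8519 1->0
final: 0 2.6766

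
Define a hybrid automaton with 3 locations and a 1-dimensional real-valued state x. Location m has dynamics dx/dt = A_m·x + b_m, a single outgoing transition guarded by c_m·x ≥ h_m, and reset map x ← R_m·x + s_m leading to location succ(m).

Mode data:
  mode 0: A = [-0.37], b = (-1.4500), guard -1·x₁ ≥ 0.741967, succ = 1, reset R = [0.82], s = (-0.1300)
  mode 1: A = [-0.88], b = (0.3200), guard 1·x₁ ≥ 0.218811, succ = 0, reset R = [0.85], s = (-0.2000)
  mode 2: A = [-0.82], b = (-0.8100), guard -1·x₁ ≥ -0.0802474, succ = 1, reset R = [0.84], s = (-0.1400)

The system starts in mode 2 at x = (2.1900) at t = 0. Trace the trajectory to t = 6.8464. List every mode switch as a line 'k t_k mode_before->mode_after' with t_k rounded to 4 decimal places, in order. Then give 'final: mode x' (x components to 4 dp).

1 1.3297 2->1
2 2.5827 1->0
3 3.1403 0->1
4 5.4464 1->0
5 6.0040 0->1
final: 1 -0.1615

Mode 2: guard c·x = -0.0802 hit at Δt = 1.3297 (t = 1.3297), x⁻ = (0.0802) → reset → x⁺ = (-0.0726), jump to mode 1
Mode 1: guard c·x = 0.2188 hit at Δt = 1.2530 (t = 2.5827), x⁻ = (0.2188) → reset → x⁺ = (-0.0140), jump to mode 0
Mode 0: guard c·x = 0.7420 hit at Δt = 0.5576 (t = 3.1403), x⁻ = (-0.7420) → reset → x⁺ = (-0.7384), jump to mode 1
Mode 1: guard c·x = 0.2188 hit at Δt = 2.3061 (t = 5.4464), x⁻ = (0.2188) → reset → x⁺ = (-0.0140), jump to mode 0
Mode 0: guard c·x = 0.7420 hit at Δt = 0.5576 (t = 6.0040), x⁻ = (-0.7420) → reset → x⁺ = (-0.7384), jump to mode 1
Mode 1: flow for 0.8424 to horizon, guard not reached → x = (-0.1615)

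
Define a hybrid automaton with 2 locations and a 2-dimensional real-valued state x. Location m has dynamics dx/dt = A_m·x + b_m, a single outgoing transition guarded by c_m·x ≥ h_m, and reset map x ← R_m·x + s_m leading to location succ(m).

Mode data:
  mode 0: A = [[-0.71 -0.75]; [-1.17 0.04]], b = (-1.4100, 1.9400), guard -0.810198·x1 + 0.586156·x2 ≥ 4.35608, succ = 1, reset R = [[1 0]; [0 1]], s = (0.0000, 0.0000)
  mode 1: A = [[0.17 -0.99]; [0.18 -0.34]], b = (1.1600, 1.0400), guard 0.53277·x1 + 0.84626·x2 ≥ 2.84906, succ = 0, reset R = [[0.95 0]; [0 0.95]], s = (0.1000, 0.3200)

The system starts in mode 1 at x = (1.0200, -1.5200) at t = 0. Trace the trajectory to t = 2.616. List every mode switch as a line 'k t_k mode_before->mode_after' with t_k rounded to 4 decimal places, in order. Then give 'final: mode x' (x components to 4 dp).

Mode 1: guard c·x = 2.8491 hit at Δt = 1.5239 (t = 1.5239), x⁻ = (3.8649, 0.9335) → reset → x⁺ = (3.7717, 1.2068), jump to mode 0
Mode 0: flow for 1.0921 to horizon, guard not reached → x = (0.2176, 1.1013)

1 1.5239 1->0
final: 0 0.2176 1.1013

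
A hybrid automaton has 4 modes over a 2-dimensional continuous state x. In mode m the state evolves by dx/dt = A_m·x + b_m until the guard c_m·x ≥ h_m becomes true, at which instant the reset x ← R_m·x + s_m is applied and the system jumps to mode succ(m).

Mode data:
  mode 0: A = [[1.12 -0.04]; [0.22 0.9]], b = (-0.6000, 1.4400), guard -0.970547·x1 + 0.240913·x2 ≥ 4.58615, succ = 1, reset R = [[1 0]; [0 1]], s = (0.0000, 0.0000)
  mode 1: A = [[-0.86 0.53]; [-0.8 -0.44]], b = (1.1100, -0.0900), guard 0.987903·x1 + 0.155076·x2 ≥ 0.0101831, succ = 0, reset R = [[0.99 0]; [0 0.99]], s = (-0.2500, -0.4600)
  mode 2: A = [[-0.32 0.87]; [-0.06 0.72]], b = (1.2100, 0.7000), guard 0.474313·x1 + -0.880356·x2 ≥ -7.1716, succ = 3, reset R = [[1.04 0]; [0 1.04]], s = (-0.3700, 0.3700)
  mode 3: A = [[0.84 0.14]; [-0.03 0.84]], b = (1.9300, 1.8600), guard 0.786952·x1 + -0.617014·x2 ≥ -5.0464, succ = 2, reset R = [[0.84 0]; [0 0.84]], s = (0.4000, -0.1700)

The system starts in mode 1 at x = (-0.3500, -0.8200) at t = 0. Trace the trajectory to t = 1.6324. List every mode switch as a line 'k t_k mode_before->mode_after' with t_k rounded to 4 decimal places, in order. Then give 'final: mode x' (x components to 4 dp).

1 0.5618 1->0
final: 0 -1.6292 -0.5389

Mode 1: guard c·x = 0.0102 hit at Δt = 0.5618 (t = 0.5618), x⁻ = (0.1119, -0.6473) → reset → x⁺ = (-0.1392, -1.1008), jump to mode 0
Mode 0: flow for 1.0706 to horizon, guard not reached → x = (-1.6292, -0.5389)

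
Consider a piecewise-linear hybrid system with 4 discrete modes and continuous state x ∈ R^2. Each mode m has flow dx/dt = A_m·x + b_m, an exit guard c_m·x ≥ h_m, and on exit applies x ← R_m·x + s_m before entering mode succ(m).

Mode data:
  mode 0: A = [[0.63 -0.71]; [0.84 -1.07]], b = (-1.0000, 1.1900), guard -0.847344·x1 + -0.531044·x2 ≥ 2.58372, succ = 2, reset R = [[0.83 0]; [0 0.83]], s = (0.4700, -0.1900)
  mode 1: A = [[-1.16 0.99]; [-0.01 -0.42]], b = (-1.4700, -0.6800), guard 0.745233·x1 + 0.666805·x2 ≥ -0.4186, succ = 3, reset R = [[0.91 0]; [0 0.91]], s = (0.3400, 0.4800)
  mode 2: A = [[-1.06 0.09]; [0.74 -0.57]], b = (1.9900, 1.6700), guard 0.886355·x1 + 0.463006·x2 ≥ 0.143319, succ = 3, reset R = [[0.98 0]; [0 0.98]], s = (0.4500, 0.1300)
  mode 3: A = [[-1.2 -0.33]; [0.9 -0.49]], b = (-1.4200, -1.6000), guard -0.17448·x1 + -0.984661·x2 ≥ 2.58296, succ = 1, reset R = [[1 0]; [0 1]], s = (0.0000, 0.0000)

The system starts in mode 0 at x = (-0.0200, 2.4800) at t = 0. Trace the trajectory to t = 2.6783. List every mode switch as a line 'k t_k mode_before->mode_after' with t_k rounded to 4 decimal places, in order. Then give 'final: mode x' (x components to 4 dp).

Mode 0: guard c·x = 2.5837 hit at Δt = 1.0687 (t = 1.0687), x⁻ = (-3.3676, 0.5081) → reset → x⁺ = (-2.3251, 0.2317), jump to mode 2
Mode 2: guard c·x = 0.1433 hit at Δt = 0.6672 (t = 1.7359), x⁻ = (-0.1776, 0.6495) → reset → x⁺ = (0.2760, 0.7665), jump to mode 3
Mode 3: flow for 0.9424 to horizon, guard not reached → x = (-0.6627, -0.9684)

1 1.0687 0->2
2 1.7359 2->3
final: 3 -0.6627 -0.9684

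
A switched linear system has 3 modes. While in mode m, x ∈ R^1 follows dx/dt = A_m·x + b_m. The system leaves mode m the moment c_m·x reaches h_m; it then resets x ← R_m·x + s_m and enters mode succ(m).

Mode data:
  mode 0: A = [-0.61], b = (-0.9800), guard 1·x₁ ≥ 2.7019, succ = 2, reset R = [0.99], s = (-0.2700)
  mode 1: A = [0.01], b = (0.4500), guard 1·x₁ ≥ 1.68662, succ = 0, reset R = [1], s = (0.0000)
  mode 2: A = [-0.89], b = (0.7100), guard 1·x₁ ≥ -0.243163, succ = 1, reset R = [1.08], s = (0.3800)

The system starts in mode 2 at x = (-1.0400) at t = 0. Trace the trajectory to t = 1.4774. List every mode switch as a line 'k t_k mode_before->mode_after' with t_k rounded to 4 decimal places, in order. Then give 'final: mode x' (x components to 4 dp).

1 0.6387 2->1
final: 1 0.4974

Mode 2: guard c·x = -0.2432 hit at Δt = 0.6387 (t = 0.6387), x⁻ = (-0.2432) → reset → x⁺ = (0.1174), jump to mode 1
Mode 1: flow for 0.8387 to horizon, guard not reached → x = (0.4974)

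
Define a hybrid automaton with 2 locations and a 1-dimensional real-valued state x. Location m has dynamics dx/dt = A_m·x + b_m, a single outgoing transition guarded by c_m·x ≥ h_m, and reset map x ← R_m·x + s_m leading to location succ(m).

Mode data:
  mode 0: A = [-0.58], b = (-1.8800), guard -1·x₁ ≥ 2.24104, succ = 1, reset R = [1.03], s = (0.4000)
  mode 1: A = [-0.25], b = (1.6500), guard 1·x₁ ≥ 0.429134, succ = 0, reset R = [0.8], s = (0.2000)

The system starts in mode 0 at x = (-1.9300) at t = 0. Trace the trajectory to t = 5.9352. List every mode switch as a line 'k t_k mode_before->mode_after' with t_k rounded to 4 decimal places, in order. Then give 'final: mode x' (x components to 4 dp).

Mode 0: guard c·x = 2.2410 hit at Δt = 0.4668 (t = 0.4668), x⁻ = (-2.2410) → reset → x⁺ = (-1.9083), jump to mode 1
Mode 1: guard c·x = 0.4291 hit at Δt = 1.2848 (t = 1.7516), x⁻ = (0.4291) → reset → x⁺ = (0.5433), jump to mode 0
Mode 0: guard c·x = 2.2410 hit at Δt = 2.2942 (t = 4.0458), x⁻ = (-2.2410) → reset → x⁺ = (-1.9083), jump to mode 1
Mode 1: guard c·x = 0.4291 hit at Δt = 1.2848 (t = 5.3306), x⁻ = (0.4291) → reset → x⁺ = (0.5433), jump to mode 0
Mode 0: flow for 0.6046 to horizon, guard not reached → x = (-0.5762)

1 0.4668 0->1
2 1.7516 1->0
3 4.0458 0->1
4 5.3306 1->0
final: 0 -0.5762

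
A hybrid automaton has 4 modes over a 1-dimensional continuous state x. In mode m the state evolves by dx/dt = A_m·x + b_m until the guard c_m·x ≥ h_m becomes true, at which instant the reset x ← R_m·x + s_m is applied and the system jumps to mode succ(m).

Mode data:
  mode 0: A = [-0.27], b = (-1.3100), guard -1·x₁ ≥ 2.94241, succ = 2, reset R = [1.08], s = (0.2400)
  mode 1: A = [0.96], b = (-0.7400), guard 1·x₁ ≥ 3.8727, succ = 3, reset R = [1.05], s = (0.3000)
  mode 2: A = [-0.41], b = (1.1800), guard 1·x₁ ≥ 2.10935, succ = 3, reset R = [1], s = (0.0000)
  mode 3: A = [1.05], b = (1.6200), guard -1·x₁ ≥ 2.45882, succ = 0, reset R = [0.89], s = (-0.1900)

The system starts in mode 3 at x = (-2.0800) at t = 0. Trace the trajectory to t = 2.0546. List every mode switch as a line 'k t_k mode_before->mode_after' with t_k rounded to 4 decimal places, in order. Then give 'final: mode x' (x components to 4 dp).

Mode 3: guard c·x = 2.4588 hit at Δt = 0.5083 (t = 0.5083), x⁻ = (-2.4588) → reset → x⁺ = (-2.3783), jump to mode 0
Mode 0: guard c·x = 2.9424 hit at Δt = 0.9586 (t = 1.4669), x⁻ = (-2.9424) → reset → x⁺ = (-2.9378), jump to mode 2
Mode 2: flow for 0.5877 to horizon, guard not reached → x = (-1.6925)

1 0.5083 3->0
2 1.4669 0->2
final: 2 -1.6925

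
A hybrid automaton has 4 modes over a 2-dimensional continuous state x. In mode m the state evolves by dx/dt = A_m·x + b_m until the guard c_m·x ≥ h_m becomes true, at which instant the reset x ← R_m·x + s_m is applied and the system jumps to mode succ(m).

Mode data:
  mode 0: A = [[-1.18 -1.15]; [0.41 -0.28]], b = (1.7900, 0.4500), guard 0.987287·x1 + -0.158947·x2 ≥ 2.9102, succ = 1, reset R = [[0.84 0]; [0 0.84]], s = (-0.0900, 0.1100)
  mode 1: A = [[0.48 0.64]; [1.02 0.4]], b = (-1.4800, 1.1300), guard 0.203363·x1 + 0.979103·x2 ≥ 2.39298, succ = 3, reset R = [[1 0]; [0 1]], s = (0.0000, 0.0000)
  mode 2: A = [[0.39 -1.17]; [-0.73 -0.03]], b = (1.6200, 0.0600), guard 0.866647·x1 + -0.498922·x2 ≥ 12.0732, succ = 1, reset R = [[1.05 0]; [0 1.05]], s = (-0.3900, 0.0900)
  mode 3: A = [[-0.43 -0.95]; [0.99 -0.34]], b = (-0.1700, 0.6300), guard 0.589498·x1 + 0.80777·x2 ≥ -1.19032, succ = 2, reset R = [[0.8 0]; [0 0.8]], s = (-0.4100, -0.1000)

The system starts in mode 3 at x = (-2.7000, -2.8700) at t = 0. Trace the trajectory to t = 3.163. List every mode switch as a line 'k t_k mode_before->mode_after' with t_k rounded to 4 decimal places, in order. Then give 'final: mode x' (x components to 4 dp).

Mode 3: guard c·x = -1.1903 hit at Δt = 1.2161 (t = 1.2161), x⁻ = (0.6318, -1.9346) → reset → x⁺ = (0.0954, -1.6477), jump to mode 2
Mode 2: guard c·x = 12.0732 hit at Δt = 1.5454 (t = 2.7615), x⁻ = (10.4294, -6.0823) → reset → x⁺ = (10.5609, -6.2964), jump to mode 1
Mode 1: flow for 0.4015 to horizon, guard not reached → x = (10.9122, -2.1750)

1 1.2161 3->2
2 2.7615 2->1
final: 1 10.9122 -2.1750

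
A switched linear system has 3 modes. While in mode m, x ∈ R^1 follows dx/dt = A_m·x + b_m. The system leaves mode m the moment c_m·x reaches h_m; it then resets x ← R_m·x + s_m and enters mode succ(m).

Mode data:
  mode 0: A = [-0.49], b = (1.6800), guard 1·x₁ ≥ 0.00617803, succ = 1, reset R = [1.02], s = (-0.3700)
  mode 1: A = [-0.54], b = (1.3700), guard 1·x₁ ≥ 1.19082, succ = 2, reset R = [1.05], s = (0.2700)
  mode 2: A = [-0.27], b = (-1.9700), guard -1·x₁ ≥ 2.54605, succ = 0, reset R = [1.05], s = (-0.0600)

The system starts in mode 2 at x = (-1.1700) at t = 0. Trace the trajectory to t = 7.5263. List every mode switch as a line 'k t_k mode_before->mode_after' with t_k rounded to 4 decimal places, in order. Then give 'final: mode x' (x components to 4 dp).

1 0.9422 2->0
2 2.1423 0->1
3 3.5639 1->2
4 5.8544 2->0
5 7.0545 0->1
final: 1 0.2886

Mode 2: guard c·x = 2.5461 hit at Δt = 0.9422 (t = 0.9422), x⁻ = (-2.5460) → reset → x⁺ = (-2.7334), jump to mode 0
Mode 0: guard c·x = 0.0062 hit at Δt = 1.2001 (t = 2.1423), x⁻ = (0.0062) → reset → x⁺ = (-0.3637), jump to mode 1
Mode 1: guard c·x = 1.1908 hit at Δt = 1.4216 (t = 3.5639), x⁻ = (1.1908) → reset → x⁺ = (1.5204), jump to mode 2
Mode 2: guard c·x = 2.5461 hit at Δt = 2.2905 (t = 5.8544), x⁻ = (-2.5461) → reset → x⁺ = (-2.7334), jump to mode 0
Mode 0: guard c·x = 0.0062 hit at Δt = 1.2001 (t = 7.0545), x⁻ = (0.0062) → reset → x⁺ = (-0.3637), jump to mode 1
Mode 1: flow for 0.4718 to horizon, guard not reached → x = (0.2886)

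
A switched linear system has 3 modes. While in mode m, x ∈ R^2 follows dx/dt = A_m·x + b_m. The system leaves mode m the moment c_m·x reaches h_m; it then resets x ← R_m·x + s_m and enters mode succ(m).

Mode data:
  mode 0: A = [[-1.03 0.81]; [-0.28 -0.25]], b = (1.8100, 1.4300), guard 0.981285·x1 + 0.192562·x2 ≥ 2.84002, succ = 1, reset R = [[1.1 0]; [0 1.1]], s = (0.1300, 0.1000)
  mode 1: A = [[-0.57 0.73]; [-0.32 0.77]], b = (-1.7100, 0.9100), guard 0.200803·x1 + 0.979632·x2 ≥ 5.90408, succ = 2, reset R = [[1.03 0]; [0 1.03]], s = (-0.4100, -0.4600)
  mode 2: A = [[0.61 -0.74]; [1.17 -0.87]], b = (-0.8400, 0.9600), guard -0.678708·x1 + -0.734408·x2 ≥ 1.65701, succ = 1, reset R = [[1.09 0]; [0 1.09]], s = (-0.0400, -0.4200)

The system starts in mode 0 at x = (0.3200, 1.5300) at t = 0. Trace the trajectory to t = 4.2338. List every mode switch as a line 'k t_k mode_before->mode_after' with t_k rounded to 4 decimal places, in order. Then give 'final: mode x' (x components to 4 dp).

Mode 0: guard c·x = 2.8400 hit at Δt = 1.2291 (t = 1.2291), x⁻ = (2.4708, 2.1577) → reset → x⁺ = (2.8478, 2.4735), jump to mode 1
Mode 1: guard c·x = 5.9041 hit at Δt = 1.0012 (t = 2.2303), x⁻ = (2.4962, 5.5152) → reset → x⁺ = (2.1610, 5.2206), jump to mode 2
Mode 2: guard c·x = 1.6570 hit at Δt = 1.4927 (t = 3.7230), x⁻ = (-3.5285, 1.0047) → reset → x⁺ = (-3.8861, 0.6751), jump to mode 1
Mode 1: flow for 0.5108 to horizon, guard not reached → x = (-3.1842, 2.2891)

1 1.2291 0->1
2 2.2303 1->2
3 3.7230 2->1
final: 1 -3.1842 2.2891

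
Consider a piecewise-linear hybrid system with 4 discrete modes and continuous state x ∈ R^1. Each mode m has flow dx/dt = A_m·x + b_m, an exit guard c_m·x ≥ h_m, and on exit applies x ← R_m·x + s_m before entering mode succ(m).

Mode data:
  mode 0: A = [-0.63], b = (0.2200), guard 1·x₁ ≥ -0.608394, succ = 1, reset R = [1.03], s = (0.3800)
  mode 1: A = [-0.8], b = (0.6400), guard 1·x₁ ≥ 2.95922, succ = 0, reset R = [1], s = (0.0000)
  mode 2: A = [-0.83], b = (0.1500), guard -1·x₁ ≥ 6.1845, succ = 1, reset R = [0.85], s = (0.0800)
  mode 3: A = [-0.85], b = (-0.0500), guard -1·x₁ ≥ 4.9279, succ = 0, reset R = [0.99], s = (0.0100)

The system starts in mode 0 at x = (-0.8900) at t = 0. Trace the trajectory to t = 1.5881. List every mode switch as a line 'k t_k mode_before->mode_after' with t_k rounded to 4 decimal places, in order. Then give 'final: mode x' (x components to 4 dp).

1 0.4092 0->1
final: 1 0.3924

Mode 0: guard c·x = -0.6084 hit at Δt = 0.4092 (t = 0.4092), x⁻ = (-0.6084) → reset → x⁺ = (-0.2466), jump to mode 1
Mode 1: flow for 1.1789 to horizon, guard not reached → x = (0.3924)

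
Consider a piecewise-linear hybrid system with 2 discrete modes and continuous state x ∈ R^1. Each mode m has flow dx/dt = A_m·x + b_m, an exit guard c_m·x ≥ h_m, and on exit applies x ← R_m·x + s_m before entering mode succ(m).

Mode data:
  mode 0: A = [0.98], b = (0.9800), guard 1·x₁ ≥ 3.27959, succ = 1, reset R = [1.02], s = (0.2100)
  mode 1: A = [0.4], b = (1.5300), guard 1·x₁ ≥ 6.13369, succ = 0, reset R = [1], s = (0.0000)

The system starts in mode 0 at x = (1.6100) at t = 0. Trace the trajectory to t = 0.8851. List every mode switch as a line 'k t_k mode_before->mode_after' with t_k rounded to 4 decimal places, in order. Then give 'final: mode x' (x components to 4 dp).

1 0.5046 0->1
final: 1 4.7684

Mode 0: guard c·x = 3.2796 hit at Δt = 0.5046 (t = 0.5046), x⁻ = (3.2796) → reset → x⁺ = (3.5552), jump to mode 1
Mode 1: flow for 0.3805 to horizon, guard not reached → x = (4.7684)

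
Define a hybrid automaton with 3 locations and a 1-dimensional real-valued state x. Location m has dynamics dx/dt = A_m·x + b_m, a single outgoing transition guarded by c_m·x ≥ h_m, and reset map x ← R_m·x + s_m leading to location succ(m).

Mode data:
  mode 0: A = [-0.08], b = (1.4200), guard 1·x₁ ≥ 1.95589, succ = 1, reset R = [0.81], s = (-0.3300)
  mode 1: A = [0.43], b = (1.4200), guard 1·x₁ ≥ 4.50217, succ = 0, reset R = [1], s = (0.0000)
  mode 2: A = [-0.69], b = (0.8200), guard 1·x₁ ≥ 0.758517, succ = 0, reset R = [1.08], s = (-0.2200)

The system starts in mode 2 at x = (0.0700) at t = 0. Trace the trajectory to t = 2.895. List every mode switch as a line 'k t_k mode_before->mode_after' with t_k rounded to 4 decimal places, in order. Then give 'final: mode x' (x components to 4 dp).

Mode 2: guard c·x = 0.7585 hit at Δt = 1.3857 (t = 1.3857), x⁻ = (0.7585) → reset → x⁺ = (0.5992), jump to mode 0
Mode 0: guard c·x = 1.9559 hit at Δt = 1.0301 (t = 2.4158), x⁻ = (1.9559) → reset → x⁺ = (1.2543), jump to mode 1
Mode 1: flow for 0.4792 to horizon, guard not reached → x = (2.2969)

1 1.3857 2->0
2 2.4158 0->1
final: 1 2.2969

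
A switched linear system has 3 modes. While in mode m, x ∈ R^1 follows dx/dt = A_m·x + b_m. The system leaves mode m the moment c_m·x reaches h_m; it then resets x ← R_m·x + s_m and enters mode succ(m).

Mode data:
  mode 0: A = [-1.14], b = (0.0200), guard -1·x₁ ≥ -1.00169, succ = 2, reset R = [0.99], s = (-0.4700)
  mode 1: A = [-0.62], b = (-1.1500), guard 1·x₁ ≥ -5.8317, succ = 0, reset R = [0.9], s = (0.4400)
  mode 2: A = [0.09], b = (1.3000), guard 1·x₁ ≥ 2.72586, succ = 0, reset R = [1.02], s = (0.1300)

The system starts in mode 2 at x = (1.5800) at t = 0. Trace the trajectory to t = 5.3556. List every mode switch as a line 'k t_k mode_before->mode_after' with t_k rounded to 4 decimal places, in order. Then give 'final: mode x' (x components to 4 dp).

Mode 2: guard c·x = 2.7259 hit at Δt = 0.7674 (t = 0.7674), x⁻ = (2.7259) → reset → x⁺ = (2.9104), jump to mode 0
Mode 0: guard c·x = -1.0017 hit at Δt = 0.9458 (t = 1.7132), x⁻ = (1.0017) → reset → x⁺ = (0.5217), jump to mode 2
Mode 2: guard c·x = 2.7259 hit at Δt = 1.5266 (t = 3.2398), x⁻ = (2.7259) → reset → x⁺ = (2.9104), jump to mode 0
Mode 0: guard c·x = -1.0017 hit at Δt = 0.9458 (t = 4.1856), x⁻ = (1.0017) → reset → x⁺ = (0.5217), jump to mode 2
Mode 2: flow for 1.1700 to horizon, guard not reached → x = (2.1836)

1 0.7674 2->0
2 1.7132 0->2
3 3.2398 2->0
4 4.1856 0->2
final: 2 2.1836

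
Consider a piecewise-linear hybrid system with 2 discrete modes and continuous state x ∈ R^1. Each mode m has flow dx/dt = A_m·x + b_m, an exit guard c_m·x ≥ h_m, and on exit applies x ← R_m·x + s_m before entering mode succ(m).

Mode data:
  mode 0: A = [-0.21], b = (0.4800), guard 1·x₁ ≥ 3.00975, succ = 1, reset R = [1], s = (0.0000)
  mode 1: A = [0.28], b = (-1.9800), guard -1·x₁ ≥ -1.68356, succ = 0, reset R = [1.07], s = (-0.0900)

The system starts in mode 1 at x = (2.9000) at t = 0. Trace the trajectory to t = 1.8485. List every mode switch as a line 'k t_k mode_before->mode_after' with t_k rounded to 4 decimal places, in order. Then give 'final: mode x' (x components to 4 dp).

1 0.9139 1->0
final: 0 1.8138

Mode 1: guard c·x = -1.6836 hit at Δt = 0.9139 (t = 0.9139), x⁻ = (1.6836) → reset → x⁺ = (1.7114), jump to mode 0
Mode 0: flow for 0.9346 to horizon, guard not reached → x = (1.8138)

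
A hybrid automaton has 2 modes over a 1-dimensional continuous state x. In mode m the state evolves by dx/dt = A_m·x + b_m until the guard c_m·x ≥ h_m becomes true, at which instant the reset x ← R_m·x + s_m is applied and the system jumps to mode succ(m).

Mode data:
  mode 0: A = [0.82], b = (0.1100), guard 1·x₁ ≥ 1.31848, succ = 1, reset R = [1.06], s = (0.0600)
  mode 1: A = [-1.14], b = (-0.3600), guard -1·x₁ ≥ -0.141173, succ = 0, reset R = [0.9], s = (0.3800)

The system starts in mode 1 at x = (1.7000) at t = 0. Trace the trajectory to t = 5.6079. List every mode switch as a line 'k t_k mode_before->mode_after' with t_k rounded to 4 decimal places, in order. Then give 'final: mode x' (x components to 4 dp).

1 1.3019 1->0
2 2.2992 0->1
3 3.4887 1->0
4 4.4860 0->1
final: 1 0.1778

Mode 1: guard c·x = -0.1412 hit at Δt = 1.3019 (t = 1.3019), x⁻ = (0.1412) → reset → x⁺ = (0.5071), jump to mode 0
Mode 0: guard c·x = 1.3185 hit at Δt = 0.9973 (t = 2.2992), x⁻ = (1.3185) → reset → x⁺ = (1.4576), jump to mode 1
Mode 1: guard c·x = -0.1412 hit at Δt = 1.1895 (t = 3.4887), x⁻ = (0.1412) → reset → x⁺ = (0.5071), jump to mode 0
Mode 0: guard c·x = 1.3185 hit at Δt = 0.9973 (t = 4.4860), x⁻ = (1.3185) → reset → x⁺ = (1.4576), jump to mode 1
Mode 1: flow for 1.1219 to horizon, guard not reached → x = (0.1778)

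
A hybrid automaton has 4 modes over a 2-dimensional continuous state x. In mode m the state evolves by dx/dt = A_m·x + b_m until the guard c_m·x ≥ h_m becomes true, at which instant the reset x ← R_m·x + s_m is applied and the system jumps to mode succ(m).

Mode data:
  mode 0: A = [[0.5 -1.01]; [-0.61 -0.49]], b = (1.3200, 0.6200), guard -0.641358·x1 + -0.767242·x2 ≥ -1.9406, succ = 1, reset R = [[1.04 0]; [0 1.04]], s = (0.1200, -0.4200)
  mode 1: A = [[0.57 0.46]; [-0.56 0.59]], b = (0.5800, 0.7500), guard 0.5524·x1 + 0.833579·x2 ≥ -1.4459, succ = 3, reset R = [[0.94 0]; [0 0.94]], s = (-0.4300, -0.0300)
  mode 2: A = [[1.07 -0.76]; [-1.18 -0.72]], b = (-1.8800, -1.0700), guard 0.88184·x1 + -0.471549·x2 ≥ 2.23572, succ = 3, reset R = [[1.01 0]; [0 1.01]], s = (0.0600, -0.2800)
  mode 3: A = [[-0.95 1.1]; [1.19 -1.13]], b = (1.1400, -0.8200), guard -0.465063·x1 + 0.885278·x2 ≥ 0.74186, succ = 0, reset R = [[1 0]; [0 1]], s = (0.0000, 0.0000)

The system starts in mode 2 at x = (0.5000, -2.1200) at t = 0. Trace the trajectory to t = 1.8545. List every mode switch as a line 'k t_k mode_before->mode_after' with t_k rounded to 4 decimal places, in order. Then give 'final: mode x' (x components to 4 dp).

Mode 2: guard c·x = 2.2357 hit at Δt = 1.0799 (t = 1.0799), x⁻ = (1.2030, -2.4916) → reset → x⁺ = (1.2750, -2.7965), jump to mode 3
Mode 3: flow for 0.7746 to horizon, guard not reached → x = (0.1664, -1.2939)

1 1.0799 2->3
final: 3 0.1664 -1.2939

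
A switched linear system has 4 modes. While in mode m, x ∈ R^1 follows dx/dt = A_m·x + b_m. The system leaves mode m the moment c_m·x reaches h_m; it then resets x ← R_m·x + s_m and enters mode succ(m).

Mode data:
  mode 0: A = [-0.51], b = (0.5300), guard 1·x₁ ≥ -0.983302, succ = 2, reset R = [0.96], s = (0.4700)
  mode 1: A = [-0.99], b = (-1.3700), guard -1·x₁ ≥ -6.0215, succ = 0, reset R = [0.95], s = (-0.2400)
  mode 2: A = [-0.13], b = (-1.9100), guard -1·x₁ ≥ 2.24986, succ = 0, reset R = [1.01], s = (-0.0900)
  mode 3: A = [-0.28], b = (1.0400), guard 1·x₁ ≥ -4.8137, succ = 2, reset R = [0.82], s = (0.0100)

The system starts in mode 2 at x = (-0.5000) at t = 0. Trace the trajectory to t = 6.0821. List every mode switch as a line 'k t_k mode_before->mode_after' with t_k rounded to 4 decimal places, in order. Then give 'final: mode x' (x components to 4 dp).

Mode 2: guard c·x = 2.2499 hit at Δt = 1.0122 (t = 1.0122), x⁻ = (-2.2499) → reset → x⁺ = (-2.3624), jump to mode 0
Mode 0: guard c·x = -0.9833 hit at Δt = 1.0194 (t = 2.0316), x⁻ = (-0.9833) → reset → x⁺ = (-0.4740), jump to mode 2
Mode 2: guard c·x = 2.2499 hit at Δt = 1.0263 (t = 3.0579), x⁻ = (-2.2499) → reset → x⁺ = (-2.3624), jump to mode 0
Mode 0: guard c·x = -0.9833 hit at Δt = 1.0194 (t = 4.0773), x⁻ = (-0.9833) → reset → x⁺ = (-0.4740), jump to mode 2
Mode 2: guard c·x = 2.2499 hit at Δt = 1.0263 (t = 5.1036), x⁻ = (-2.2499) → reset → x⁺ = (-2.3624), jump to mode 0
Mode 0: flow for 0.9785 to horizon, guard not reached → x = (-1.0259)

1 1.0122 2->0
2 2.0316 0->2
3 3.0579 2->0
4 4.0773 0->2
5 5.1036 2->0
final: 0 -1.0259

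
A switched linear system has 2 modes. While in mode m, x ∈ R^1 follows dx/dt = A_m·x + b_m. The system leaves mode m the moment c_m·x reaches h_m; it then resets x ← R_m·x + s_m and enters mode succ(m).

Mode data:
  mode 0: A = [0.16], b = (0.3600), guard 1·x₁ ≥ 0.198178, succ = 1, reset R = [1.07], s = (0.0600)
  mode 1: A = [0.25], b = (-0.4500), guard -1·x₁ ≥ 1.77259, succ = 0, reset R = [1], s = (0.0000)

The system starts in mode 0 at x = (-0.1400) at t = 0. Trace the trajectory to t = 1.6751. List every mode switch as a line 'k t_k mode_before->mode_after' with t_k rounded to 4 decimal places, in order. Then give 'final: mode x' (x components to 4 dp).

1 0.9291 0->1
final: 1 -0.0412

Mode 0: guard c·x = 0.1982 hit at Δt = 0.9291 (t = 0.9291), x⁻ = (0.1982) → reset → x⁺ = (0.2721), jump to mode 1
Mode 1: flow for 0.7460 to horizon, guard not reached → x = (-0.0412)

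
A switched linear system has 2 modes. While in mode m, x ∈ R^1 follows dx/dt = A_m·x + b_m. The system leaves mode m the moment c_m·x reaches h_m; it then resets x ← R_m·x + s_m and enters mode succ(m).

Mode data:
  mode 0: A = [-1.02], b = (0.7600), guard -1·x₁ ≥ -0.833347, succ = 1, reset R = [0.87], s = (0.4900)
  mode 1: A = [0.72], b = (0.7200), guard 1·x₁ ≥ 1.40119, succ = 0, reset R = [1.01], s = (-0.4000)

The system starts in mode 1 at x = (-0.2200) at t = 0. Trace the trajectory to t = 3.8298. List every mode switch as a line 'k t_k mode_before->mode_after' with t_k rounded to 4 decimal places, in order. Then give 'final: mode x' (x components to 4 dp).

1 1.5617 1->0
2 2.6584 0->1
3 2.7705 1->0
final: 0 0.8368

Mode 1: guard c·x = 1.4012 hit at Δt = 1.5617 (t = 1.5617), x⁻ = (1.4012) → reset → x⁺ = (1.0152), jump to mode 0
Mode 0: guard c·x = -0.8333 hit at Δt = 1.0967 (t = 2.6584), x⁻ = (0.8333) → reset → x⁺ = (1.2150), jump to mode 1
Mode 1: guard c·x = 1.4012 hit at Δt = 0.1121 (t = 2.7705), x⁻ = (1.4012) → reset → x⁺ = (1.0152), jump to mode 0
Mode 0: flow for 1.0593 to horizon, guard not reached → x = (0.8368)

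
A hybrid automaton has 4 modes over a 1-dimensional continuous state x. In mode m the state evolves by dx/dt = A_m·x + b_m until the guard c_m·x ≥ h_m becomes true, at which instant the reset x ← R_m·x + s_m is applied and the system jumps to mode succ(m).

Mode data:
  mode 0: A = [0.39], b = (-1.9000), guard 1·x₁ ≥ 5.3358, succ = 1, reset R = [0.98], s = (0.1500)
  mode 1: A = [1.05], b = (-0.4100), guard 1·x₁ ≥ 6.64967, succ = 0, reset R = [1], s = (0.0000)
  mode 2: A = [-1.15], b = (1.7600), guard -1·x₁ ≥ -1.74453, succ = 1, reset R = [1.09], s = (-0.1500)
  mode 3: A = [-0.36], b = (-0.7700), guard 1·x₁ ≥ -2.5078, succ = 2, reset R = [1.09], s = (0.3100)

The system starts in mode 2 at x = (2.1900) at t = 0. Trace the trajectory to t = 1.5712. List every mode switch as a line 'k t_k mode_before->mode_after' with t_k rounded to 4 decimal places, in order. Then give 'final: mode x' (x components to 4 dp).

Mode 2: guard c·x = -1.7445 hit at Δt = 0.9784 (t = 0.9784), x⁻ = (1.7445) → reset → x⁺ = (1.7515), jump to mode 1
Mode 1: flow for 0.5928 to horizon, guard not reached → x = (2.9268)

1 0.9784 2->1
final: 1 2.9268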